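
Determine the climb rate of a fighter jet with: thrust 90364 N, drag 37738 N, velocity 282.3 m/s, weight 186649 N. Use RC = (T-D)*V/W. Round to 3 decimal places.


Step 1: Excess thrust = T - D = 90364 - 37738 = 52626 N
Step 2: Excess power = 52626 * 282.3 = 14856319.8 W
Step 3: RC = 14856319.8 / 186649 = 79.595 m/s

79.595


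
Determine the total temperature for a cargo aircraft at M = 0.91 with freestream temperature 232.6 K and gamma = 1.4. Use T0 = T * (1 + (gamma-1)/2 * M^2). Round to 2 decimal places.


Step 1: (gamma-1)/2 = 0.2
Step 2: M^2 = 0.8281
Step 3: 1 + 0.2 * 0.8281 = 1.16562
Step 4: T0 = 232.6 * 1.16562 = 271.12 K

271.12


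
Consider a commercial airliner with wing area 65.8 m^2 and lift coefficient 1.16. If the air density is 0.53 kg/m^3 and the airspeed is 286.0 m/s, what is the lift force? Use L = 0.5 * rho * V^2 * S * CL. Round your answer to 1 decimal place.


Step 1: Calculate dynamic pressure q = 0.5 * 0.53 * 286.0^2 = 0.5 * 0.53 * 81796.0 = 21675.94 Pa
Step 2: Multiply by wing area and lift coefficient: L = 21675.94 * 65.8 * 1.16
Step 3: L = 1426276.852 * 1.16 = 1654481.1 N

1654481.1


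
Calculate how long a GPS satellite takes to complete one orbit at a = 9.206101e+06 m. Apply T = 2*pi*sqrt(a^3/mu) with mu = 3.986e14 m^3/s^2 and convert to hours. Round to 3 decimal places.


Step 1: a^3 / mu = 7.802382e+20 / 3.986e14 = 1.957447e+06
Step 2: sqrt(1.957447e+06) = 1399.0878 s
Step 3: T = 2*pi * 1399.0878 = 8790.73 s
Step 4: T in hours = 8790.73 / 3600 = 2.442 hours

2.442


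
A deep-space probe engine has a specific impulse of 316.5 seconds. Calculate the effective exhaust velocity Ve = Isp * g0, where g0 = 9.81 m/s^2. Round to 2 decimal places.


Step 1: Ve = Isp * g0 = 316.5 * 9.81
Step 2: Ve = 3104.87 m/s

3104.87


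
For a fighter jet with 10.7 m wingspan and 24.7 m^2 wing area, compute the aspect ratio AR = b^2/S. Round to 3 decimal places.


Step 1: b^2 = 10.7^2 = 114.49
Step 2: AR = 114.49 / 24.7 = 4.635

4.635


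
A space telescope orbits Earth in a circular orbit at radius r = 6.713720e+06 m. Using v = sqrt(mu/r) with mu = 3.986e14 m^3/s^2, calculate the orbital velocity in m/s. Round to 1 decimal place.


Step 1: mu / r = 3.986e14 / 6.713720e+06 = 59370959.766
Step 2: v = sqrt(59370959.766) = 7705.3 m/s

7705.3


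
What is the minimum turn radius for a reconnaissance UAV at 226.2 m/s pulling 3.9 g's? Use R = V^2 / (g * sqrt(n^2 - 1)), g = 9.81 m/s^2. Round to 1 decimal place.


Step 1: V^2 = 226.2^2 = 51166.44
Step 2: n^2 - 1 = 3.9^2 - 1 = 14.21
Step 3: sqrt(14.21) = 3.769615
Step 4: R = 51166.44 / (9.81 * 3.769615) = 1383.6 m

1383.6


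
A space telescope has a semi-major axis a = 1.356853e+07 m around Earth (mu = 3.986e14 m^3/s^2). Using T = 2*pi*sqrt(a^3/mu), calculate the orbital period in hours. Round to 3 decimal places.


Step 1: a^3 / mu = 2.498034e+21 / 3.986e14 = 6.267020e+06
Step 2: sqrt(6.267020e+06) = 2503.4018 s
Step 3: T = 2*pi * 2503.4018 = 15729.34 s
Step 4: T in hours = 15729.34 / 3600 = 4.369 hours

4.369


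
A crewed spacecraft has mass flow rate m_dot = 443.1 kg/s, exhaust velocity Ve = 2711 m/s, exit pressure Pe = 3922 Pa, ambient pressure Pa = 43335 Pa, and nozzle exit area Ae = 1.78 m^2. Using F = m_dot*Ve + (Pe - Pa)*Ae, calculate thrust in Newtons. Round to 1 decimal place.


Step 1: Momentum thrust = m_dot * Ve = 443.1 * 2711 = 1201244.1 N
Step 2: Pressure thrust = (Pe - Pa) * Ae = (3922 - 43335) * 1.78 = -70155.14 N
Step 3: Total thrust F = 1201244.1 + -70155.14 = 1131089.0 N

1131089.0


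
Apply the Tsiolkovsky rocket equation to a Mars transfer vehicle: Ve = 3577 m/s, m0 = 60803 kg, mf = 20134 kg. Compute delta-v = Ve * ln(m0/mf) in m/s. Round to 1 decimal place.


Step 1: Mass ratio m0/mf = 60803 / 20134 = 3.019917
Step 2: ln(3.019917) = 1.105229
Step 3: delta-v = 3577 * 1.105229 = 3953.4 m/s

3953.4


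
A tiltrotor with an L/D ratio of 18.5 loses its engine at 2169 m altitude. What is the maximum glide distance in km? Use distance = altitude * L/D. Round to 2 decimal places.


Step 1: Glide distance = altitude * L/D = 2169 * 18.5 = 40126.5 m
Step 2: Convert to km: 40126.5 / 1000 = 40.13 km

40.13


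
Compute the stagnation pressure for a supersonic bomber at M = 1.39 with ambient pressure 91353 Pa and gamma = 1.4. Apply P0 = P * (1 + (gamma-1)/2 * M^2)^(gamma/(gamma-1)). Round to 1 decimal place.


Step 1: (gamma-1)/2 * M^2 = 0.2 * 1.9321 = 0.38642
Step 2: 1 + 0.38642 = 1.38642
Step 3: Exponent gamma/(gamma-1) = 3.5
Step 4: P0 = 91353 * 1.38642^3.5 = 286651.8 Pa

286651.8


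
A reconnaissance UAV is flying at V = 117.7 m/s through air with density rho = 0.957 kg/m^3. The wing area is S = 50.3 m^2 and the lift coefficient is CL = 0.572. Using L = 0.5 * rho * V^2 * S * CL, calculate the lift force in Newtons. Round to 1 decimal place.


Step 1: Calculate dynamic pressure q = 0.5 * 0.957 * 117.7^2 = 0.5 * 0.957 * 13853.29 = 6628.7993 Pa
Step 2: Multiply by wing area and lift coefficient: L = 6628.7993 * 50.3 * 0.572
Step 3: L = 333428.603 * 0.572 = 190721.2 N

190721.2


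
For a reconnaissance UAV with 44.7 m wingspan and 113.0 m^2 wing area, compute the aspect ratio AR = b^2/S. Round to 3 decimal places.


Step 1: b^2 = 44.7^2 = 1998.09
Step 2: AR = 1998.09 / 113.0 = 17.682

17.682


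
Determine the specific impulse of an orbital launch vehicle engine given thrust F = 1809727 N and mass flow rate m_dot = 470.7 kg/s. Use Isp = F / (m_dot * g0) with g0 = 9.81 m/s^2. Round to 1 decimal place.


Step 1: m_dot * g0 = 470.7 * 9.81 = 4617.57
Step 2: Isp = 1809727 / 4617.57 = 391.9 s

391.9


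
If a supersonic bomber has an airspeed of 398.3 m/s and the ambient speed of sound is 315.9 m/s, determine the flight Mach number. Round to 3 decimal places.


Step 1: M = V / a = 398.3 / 315.9
Step 2: M = 1.261

1.261


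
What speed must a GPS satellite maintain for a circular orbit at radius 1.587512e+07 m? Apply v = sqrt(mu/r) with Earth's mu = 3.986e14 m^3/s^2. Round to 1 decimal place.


Step 1: mu / r = 3.986e14 / 1.587512e+07 = 25108471.621
Step 2: v = sqrt(25108471.621) = 5010.8 m/s

5010.8


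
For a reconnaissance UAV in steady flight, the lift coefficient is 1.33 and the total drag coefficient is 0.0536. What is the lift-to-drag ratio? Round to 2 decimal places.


Step 1: L/D = CL / CD = 1.33 / 0.0536
Step 2: L/D = 24.81

24.81


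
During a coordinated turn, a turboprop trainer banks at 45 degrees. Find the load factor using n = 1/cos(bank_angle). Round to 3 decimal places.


Step 1: Convert 45 degrees to radians = 0.785398
Step 2: cos(45 deg) = 0.707107
Step 3: n = 1 / 0.707107 = 1.414

1.414


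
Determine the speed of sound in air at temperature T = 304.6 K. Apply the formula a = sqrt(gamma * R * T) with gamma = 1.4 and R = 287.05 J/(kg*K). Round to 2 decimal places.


Step 1: gamma * R * T = 1.4 * 287.05 * 304.6 = 122409.602
Step 2: a = sqrt(122409.602) = 349.87 m/s

349.87


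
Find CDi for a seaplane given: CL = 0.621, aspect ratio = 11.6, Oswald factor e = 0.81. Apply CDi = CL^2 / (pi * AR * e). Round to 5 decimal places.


Step 1: CL^2 = 0.621^2 = 0.385641
Step 2: pi * AR * e = 3.14159 * 11.6 * 0.81 = 29.518405
Step 3: CDi = 0.385641 / 29.518405 = 0.01306

0.01306


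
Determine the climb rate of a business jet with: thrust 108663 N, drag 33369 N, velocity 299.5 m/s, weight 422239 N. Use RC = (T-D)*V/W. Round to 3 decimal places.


Step 1: Excess thrust = T - D = 108663 - 33369 = 75294 N
Step 2: Excess power = 75294 * 299.5 = 22550553.0 W
Step 3: RC = 22550553.0 / 422239 = 53.407 m/s

53.407


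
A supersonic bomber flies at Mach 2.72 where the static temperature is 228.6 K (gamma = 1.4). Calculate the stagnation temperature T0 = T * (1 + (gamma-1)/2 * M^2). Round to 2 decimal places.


Step 1: (gamma-1)/2 = 0.2
Step 2: M^2 = 7.3984
Step 3: 1 + 0.2 * 7.3984 = 2.47968
Step 4: T0 = 228.6 * 2.47968 = 566.85 K

566.85


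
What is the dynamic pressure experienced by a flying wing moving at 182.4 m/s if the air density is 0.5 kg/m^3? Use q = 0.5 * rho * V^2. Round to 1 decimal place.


Step 1: V^2 = 182.4^2 = 33269.76
Step 2: q = 0.5 * 0.5 * 33269.76
Step 3: q = 8317.4 Pa

8317.4


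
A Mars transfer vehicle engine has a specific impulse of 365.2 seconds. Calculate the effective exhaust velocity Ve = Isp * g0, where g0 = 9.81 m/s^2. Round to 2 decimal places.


Step 1: Ve = Isp * g0 = 365.2 * 9.81
Step 2: Ve = 3582.61 m/s

3582.61


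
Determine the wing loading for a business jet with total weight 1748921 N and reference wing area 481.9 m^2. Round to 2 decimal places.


Step 1: Wing loading = W / S = 1748921 / 481.9
Step 2: Wing loading = 3629.22 N/m^2

3629.22


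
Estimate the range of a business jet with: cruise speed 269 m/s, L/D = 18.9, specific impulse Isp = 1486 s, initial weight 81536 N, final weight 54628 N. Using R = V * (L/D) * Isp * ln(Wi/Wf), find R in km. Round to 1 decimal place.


Step 1: Coefficient = V * (L/D) * Isp = 269 * 18.9 * 1486 = 7554972.6 m
Step 2: Wi/Wf = 81536 / 54628 = 1.492568
Step 3: ln(1.492568) = 0.400498
Step 4: R = 7554972.6 * 0.400498 = 3025751.9 m = 3025.8 km

3025.8


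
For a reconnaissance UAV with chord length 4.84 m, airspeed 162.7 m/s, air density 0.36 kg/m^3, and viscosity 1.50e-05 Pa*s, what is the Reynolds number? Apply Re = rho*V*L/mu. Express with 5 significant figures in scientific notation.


Step 1: Numerator = rho * V * L = 0.36 * 162.7 * 4.84 = 283.48848
Step 2: Re = 283.48848 / 1.50e-05
Step 3: Re = 1.8899e+07

1.8899e+07


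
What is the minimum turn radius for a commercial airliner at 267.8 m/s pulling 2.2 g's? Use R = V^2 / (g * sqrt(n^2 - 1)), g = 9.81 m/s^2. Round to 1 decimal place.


Step 1: V^2 = 267.8^2 = 71716.84
Step 2: n^2 - 1 = 2.2^2 - 1 = 3.84
Step 3: sqrt(3.84) = 1.959592
Step 4: R = 71716.84 / (9.81 * 1.959592) = 3730.7 m

3730.7


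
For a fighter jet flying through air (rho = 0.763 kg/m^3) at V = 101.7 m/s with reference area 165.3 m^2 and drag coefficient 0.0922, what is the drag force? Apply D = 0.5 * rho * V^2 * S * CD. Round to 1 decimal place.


Step 1: Dynamic pressure q = 0.5 * 0.763 * 101.7^2 = 3945.8125 Pa
Step 2: Drag D = q * S * CD = 3945.8125 * 165.3 * 0.0922
Step 3: D = 60136.8 N

60136.8


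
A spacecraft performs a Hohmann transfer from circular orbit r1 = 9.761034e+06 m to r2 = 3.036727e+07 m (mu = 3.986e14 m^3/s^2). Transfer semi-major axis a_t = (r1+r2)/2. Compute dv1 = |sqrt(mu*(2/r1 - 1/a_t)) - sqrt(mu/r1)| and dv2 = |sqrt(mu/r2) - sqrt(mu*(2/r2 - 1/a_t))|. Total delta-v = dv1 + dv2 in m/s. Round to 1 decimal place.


Step 1: Transfer semi-major axis a_t = (9.761034e+06 + 3.036727e+07) / 2 = 2.006415e+07 m
Step 2: v1 (circular at r1) = sqrt(mu/r1) = 6390.29 m/s
Step 3: v_t1 = sqrt(mu*(2/r1 - 1/a_t)) = 7861.64 m/s
Step 4: dv1 = |7861.64 - 6390.29| = 1471.35 m/s
Step 5: v2 (circular at r2) = 3622.98 m/s, v_t2 = 2526.99 m/s
Step 6: dv2 = |3622.98 - 2526.99| = 1095.99 m/s
Step 7: Total delta-v = 1471.35 + 1095.99 = 2567.3 m/s

2567.3


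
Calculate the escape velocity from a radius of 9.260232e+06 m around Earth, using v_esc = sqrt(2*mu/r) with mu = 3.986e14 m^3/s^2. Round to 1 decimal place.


Step 1: 2*mu/r = 2 * 3.986e14 / 9.260232e+06 = 86088555.8807
Step 2: v_esc = sqrt(86088555.8807) = 9278.4 m/s

9278.4


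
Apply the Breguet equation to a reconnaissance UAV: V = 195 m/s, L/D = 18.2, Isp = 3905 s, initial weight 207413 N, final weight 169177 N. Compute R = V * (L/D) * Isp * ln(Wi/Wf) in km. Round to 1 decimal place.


Step 1: Coefficient = V * (L/D) * Isp = 195 * 18.2 * 3905 = 13858845.0 m
Step 2: Wi/Wf = 207413 / 169177 = 1.226012
Step 3: ln(1.226012) = 0.203766
Step 4: R = 13858845.0 * 0.203766 = 2823967.9 m = 2824.0 km

2824.0


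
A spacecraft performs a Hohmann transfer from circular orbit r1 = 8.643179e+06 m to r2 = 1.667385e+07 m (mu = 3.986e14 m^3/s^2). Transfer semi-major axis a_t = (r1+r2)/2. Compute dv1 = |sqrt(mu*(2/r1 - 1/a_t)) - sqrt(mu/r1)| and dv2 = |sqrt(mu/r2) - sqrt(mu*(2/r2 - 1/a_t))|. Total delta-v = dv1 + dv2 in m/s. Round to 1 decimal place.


Step 1: Transfer semi-major axis a_t = (8.643179e+06 + 1.667385e+07) / 2 = 1.265851e+07 m
Step 2: v1 (circular at r1) = sqrt(mu/r1) = 6790.97 m/s
Step 3: v_t1 = sqrt(mu*(2/r1 - 1/a_t)) = 7793.97 m/s
Step 4: dv1 = |7793.97 - 6790.97| = 1002.99 m/s
Step 5: v2 (circular at r2) = 4889.35 m/s, v_t2 = 4040.14 m/s
Step 6: dv2 = |4889.35 - 4040.14| = 849.21 m/s
Step 7: Total delta-v = 1002.99 + 849.21 = 1852.2 m/s

1852.2


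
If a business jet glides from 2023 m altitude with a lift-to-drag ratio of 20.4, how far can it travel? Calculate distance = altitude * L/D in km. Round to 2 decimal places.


Step 1: Glide distance = altitude * L/D = 2023 * 20.4 = 41269.2 m
Step 2: Convert to km: 41269.2 / 1000 = 41.27 km

41.27


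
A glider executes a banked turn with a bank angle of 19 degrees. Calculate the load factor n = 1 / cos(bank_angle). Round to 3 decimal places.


Step 1: Convert 19 degrees to radians = 0.331613
Step 2: cos(19 deg) = 0.945519
Step 3: n = 1 / 0.945519 = 1.058

1.058


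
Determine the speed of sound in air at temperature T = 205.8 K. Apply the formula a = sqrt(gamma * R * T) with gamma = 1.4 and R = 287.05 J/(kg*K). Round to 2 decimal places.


Step 1: gamma * R * T = 1.4 * 287.05 * 205.8 = 82704.846
Step 2: a = sqrt(82704.846) = 287.58 m/s

287.58


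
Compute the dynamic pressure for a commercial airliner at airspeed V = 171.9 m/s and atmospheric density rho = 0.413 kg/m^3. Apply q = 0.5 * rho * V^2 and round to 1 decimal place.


Step 1: V^2 = 171.9^2 = 29549.61
Step 2: q = 0.5 * 0.413 * 29549.61
Step 3: q = 6102.0 Pa

6102.0


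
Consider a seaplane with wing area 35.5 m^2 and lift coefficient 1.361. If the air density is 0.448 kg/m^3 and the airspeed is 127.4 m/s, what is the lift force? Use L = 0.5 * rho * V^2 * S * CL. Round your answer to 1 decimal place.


Step 1: Calculate dynamic pressure q = 0.5 * 0.448 * 127.4^2 = 0.5 * 0.448 * 16230.76 = 3635.6902 Pa
Step 2: Multiply by wing area and lift coefficient: L = 3635.6902 * 35.5 * 1.361
Step 3: L = 129067.0035 * 1.361 = 175660.2 N

175660.2


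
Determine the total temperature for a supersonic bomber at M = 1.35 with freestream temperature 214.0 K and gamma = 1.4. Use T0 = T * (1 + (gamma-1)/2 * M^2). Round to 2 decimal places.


Step 1: (gamma-1)/2 = 0.2
Step 2: M^2 = 1.8225
Step 3: 1 + 0.2 * 1.8225 = 1.3645
Step 4: T0 = 214.0 * 1.3645 = 292.00 K

292.00


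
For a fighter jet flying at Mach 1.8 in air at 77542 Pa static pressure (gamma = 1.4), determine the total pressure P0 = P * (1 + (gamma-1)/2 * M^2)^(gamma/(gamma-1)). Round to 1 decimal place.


Step 1: (gamma-1)/2 * M^2 = 0.2 * 3.24 = 0.648
Step 2: 1 + 0.648 = 1.648
Step 3: Exponent gamma/(gamma-1) = 3.5
Step 4: P0 = 77542 * 1.648^3.5 = 445540.5 Pa

445540.5


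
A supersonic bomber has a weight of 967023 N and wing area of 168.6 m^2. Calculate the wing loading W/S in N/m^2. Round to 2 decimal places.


Step 1: Wing loading = W / S = 967023 / 168.6
Step 2: Wing loading = 5735.60 N/m^2

5735.60


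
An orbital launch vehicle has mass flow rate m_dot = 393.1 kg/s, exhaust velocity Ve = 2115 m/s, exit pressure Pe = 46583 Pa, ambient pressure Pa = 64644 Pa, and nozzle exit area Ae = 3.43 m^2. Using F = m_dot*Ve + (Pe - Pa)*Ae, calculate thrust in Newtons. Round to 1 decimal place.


Step 1: Momentum thrust = m_dot * Ve = 393.1 * 2115 = 831406.5 N
Step 2: Pressure thrust = (Pe - Pa) * Ae = (46583 - 64644) * 3.43 = -61949.23 N
Step 3: Total thrust F = 831406.5 + -61949.23 = 769457.3 N

769457.3


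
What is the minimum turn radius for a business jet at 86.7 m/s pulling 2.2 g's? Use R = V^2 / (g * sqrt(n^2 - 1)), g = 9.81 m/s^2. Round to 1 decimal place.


Step 1: V^2 = 86.7^2 = 7516.89
Step 2: n^2 - 1 = 2.2^2 - 1 = 3.84
Step 3: sqrt(3.84) = 1.959592
Step 4: R = 7516.89 / (9.81 * 1.959592) = 391.0 m

391.0


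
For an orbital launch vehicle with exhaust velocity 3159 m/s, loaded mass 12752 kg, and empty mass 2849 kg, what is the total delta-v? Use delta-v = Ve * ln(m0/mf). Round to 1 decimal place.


Step 1: Mass ratio m0/mf = 12752 / 2849 = 4.475956
Step 2: ln(4.475956) = 1.49872
Step 3: delta-v = 3159 * 1.49872 = 4734.5 m/s

4734.5


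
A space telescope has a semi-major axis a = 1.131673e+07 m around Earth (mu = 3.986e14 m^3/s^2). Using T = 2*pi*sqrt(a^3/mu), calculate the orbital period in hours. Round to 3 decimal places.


Step 1: a^3 / mu = 1.449315e+21 / 3.986e14 = 3.636014e+06
Step 2: sqrt(3.636014e+06) = 1906.8335 s
Step 3: T = 2*pi * 1906.8335 = 11980.99 s
Step 4: T in hours = 11980.99 / 3600 = 3.328 hours

3.328


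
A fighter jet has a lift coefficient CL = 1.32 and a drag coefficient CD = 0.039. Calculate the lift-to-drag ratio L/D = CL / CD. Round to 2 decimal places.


Step 1: L/D = CL / CD = 1.32 / 0.039
Step 2: L/D = 33.85

33.85


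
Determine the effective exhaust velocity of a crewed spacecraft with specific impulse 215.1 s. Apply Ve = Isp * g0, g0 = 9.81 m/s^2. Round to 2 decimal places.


Step 1: Ve = Isp * g0 = 215.1 * 9.81
Step 2: Ve = 2110.13 m/s

2110.13


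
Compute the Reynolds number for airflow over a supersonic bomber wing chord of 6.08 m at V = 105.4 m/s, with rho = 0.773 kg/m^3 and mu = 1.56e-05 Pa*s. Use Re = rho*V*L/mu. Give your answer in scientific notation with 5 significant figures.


Step 1: Numerator = rho * V * L = 0.773 * 105.4 * 6.08 = 495.363136
Step 2: Re = 495.363136 / 1.56e-05
Step 3: Re = 3.1754e+07

3.1754e+07


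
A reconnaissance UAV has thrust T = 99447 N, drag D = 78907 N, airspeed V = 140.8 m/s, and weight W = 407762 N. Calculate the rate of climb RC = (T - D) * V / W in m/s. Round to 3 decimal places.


Step 1: Excess thrust = T - D = 99447 - 78907 = 20540 N
Step 2: Excess power = 20540 * 140.8 = 2892032.0 W
Step 3: RC = 2892032.0 / 407762 = 7.092 m/s

7.092


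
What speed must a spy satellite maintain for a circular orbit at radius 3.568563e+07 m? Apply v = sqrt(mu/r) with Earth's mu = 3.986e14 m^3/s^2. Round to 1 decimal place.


Step 1: mu / r = 3.986e14 / 3.568563e+07 = 11169762.1704
Step 2: v = sqrt(11169762.1704) = 3342.1 m/s

3342.1


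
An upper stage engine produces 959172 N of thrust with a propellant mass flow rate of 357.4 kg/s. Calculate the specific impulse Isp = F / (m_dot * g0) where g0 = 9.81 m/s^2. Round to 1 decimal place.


Step 1: m_dot * g0 = 357.4 * 9.81 = 3506.09
Step 2: Isp = 959172 / 3506.09 = 273.6 s

273.6


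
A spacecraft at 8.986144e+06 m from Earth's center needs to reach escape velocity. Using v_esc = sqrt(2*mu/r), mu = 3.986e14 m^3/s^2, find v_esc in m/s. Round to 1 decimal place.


Step 1: 2*mu/r = 2 * 3.986e14 / 8.986144e+06 = 88714358.4612
Step 2: v_esc = sqrt(88714358.4612) = 9418.8 m/s

9418.8


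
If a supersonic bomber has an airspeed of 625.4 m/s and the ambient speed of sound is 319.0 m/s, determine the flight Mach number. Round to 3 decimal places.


Step 1: M = V / a = 625.4 / 319.0
Step 2: M = 1.961

1.961


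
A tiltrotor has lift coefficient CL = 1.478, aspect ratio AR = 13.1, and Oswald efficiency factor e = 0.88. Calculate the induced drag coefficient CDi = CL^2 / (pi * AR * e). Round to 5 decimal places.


Step 1: CL^2 = 1.478^2 = 2.184484
Step 2: pi * AR * e = 3.14159 * 13.1 * 0.88 = 36.21628
Step 3: CDi = 2.184484 / 36.21628 = 0.06032

0.06032


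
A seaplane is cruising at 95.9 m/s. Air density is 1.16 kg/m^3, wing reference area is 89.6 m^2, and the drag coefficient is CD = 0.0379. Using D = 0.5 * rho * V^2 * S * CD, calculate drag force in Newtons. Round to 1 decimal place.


Step 1: Dynamic pressure q = 0.5 * 1.16 * 95.9^2 = 5334.1498 Pa
Step 2: Drag D = q * S * CD = 5334.1498 * 89.6 * 0.0379
Step 3: D = 18113.9 N

18113.9


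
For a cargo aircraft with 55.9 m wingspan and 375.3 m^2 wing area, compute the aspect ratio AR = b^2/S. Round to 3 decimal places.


Step 1: b^2 = 55.9^2 = 3124.81
Step 2: AR = 3124.81 / 375.3 = 8.326

8.326


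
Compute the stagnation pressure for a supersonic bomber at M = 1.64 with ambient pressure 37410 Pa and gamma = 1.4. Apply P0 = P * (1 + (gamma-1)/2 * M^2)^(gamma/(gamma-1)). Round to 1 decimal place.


Step 1: (gamma-1)/2 * M^2 = 0.2 * 2.6896 = 0.53792
Step 2: 1 + 0.53792 = 1.53792
Step 3: Exponent gamma/(gamma-1) = 3.5
Step 4: P0 = 37410 * 1.53792^3.5 = 168754.7 Pa

168754.7


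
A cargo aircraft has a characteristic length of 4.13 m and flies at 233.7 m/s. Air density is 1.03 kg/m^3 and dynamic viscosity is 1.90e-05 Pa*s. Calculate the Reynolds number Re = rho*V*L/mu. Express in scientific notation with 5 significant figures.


Step 1: Numerator = rho * V * L = 1.03 * 233.7 * 4.13 = 994.13643
Step 2: Re = 994.13643 / 1.90e-05
Step 3: Re = 5.2323e+07

5.2323e+07


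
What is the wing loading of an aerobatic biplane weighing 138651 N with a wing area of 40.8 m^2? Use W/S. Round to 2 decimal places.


Step 1: Wing loading = W / S = 138651 / 40.8
Step 2: Wing loading = 3398.31 N/m^2

3398.31


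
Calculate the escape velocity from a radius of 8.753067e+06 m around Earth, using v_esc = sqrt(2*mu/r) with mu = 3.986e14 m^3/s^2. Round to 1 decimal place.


Step 1: 2*mu/r = 2 * 3.986e14 / 8.753067e+06 = 91076647.7624
Step 2: v_esc = sqrt(91076647.7624) = 9543.4 m/s

9543.4


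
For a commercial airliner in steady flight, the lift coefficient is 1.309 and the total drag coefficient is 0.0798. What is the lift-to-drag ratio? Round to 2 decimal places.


Step 1: L/D = CL / CD = 1.309 / 0.0798
Step 2: L/D = 16.40

16.40


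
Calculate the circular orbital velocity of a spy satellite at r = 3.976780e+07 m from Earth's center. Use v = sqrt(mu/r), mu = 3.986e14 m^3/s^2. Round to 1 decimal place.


Step 1: mu / r = 3.986e14 / 3.976780e+07 = 10023184.5865
Step 2: v = sqrt(10023184.5865) = 3165.9 m/s

3165.9


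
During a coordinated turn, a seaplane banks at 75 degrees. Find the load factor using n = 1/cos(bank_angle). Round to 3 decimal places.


Step 1: Convert 75 degrees to radians = 1.308997
Step 2: cos(75 deg) = 0.258819
Step 3: n = 1 / 0.258819 = 3.864

3.864


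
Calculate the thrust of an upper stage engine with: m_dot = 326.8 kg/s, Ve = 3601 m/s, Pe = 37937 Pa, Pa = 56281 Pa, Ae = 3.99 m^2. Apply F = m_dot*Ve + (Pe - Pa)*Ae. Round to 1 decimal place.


Step 1: Momentum thrust = m_dot * Ve = 326.8 * 3601 = 1176806.8 N
Step 2: Pressure thrust = (Pe - Pa) * Ae = (37937 - 56281) * 3.99 = -73192.56 N
Step 3: Total thrust F = 1176806.8 + -73192.56 = 1103614.2 N

1103614.2


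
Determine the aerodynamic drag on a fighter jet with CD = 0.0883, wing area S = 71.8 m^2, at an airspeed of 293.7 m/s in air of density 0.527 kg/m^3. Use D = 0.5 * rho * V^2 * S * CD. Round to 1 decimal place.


Step 1: Dynamic pressure q = 0.5 * 0.527 * 293.7^2 = 22729.4283 Pa
Step 2: Drag D = q * S * CD = 22729.4283 * 71.8 * 0.0883
Step 3: D = 144103.2 N

144103.2


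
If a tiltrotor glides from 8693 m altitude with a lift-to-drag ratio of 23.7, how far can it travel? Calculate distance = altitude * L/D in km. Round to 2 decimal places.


Step 1: Glide distance = altitude * L/D = 8693 * 23.7 = 206024.1 m
Step 2: Convert to km: 206024.1 / 1000 = 206.02 km

206.02


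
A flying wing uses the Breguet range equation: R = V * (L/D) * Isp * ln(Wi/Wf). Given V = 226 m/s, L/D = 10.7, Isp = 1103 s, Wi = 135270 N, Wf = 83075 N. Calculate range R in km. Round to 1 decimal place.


Step 1: Coefficient = V * (L/D) * Isp = 226 * 10.7 * 1103 = 2667274.6 m
Step 2: Wi/Wf = 135270 / 83075 = 1.628288
Step 3: ln(1.628288) = 0.487529
Step 4: R = 2667274.6 * 0.487529 = 1300373.6 m = 1300.4 km

1300.4


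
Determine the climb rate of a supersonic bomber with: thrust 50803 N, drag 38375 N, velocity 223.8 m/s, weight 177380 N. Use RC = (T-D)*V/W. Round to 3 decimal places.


Step 1: Excess thrust = T - D = 50803 - 38375 = 12428 N
Step 2: Excess power = 12428 * 223.8 = 2781386.4 W
Step 3: RC = 2781386.4 / 177380 = 15.680 m/s

15.680


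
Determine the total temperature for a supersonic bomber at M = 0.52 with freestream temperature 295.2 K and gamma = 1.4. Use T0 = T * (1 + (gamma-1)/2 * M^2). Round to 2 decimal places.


Step 1: (gamma-1)/2 = 0.2
Step 2: M^2 = 0.2704
Step 3: 1 + 0.2 * 0.2704 = 1.05408
Step 4: T0 = 295.2 * 1.05408 = 311.16 K

311.16


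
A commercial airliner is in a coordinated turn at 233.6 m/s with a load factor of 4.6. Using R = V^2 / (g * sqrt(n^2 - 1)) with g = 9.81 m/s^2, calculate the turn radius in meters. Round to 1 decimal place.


Step 1: V^2 = 233.6^2 = 54568.96
Step 2: n^2 - 1 = 4.6^2 - 1 = 20.16
Step 3: sqrt(20.16) = 4.489989
Step 4: R = 54568.96 / (9.81 * 4.489989) = 1238.9 m

1238.9


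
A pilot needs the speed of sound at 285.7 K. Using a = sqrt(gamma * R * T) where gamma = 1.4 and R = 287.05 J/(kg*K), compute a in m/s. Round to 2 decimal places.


Step 1: gamma * R * T = 1.4 * 287.05 * 285.7 = 114814.259
Step 2: a = sqrt(114814.259) = 338.84 m/s

338.84


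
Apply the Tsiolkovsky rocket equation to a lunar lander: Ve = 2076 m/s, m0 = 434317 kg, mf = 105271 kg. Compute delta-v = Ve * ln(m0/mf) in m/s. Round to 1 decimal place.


Step 1: Mass ratio m0/mf = 434317 / 105271 = 4.125704
Step 2: ln(4.125704) = 1.417237
Step 3: delta-v = 2076 * 1.417237 = 2942.2 m/s

2942.2


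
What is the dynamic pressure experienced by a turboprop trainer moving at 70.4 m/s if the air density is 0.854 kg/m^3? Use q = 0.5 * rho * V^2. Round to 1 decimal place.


Step 1: V^2 = 70.4^2 = 4956.16
Step 2: q = 0.5 * 0.854 * 4956.16
Step 3: q = 2116.3 Pa

2116.3


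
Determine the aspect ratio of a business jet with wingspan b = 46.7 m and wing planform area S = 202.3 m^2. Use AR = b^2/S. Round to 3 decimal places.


Step 1: b^2 = 46.7^2 = 2180.89
Step 2: AR = 2180.89 / 202.3 = 10.780

10.780


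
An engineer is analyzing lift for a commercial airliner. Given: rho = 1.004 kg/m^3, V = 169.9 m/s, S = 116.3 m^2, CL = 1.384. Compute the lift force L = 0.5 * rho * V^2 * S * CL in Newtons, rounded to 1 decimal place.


Step 1: Calculate dynamic pressure q = 0.5 * 1.004 * 169.9^2 = 0.5 * 1.004 * 28866.01 = 14490.737 Pa
Step 2: Multiply by wing area and lift coefficient: L = 14490.737 * 116.3 * 1.384
Step 3: L = 1685272.7154 * 1.384 = 2332417.4 N

2332417.4


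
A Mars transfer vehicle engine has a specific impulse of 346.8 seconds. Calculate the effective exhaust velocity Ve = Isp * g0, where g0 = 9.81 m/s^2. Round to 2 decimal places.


Step 1: Ve = Isp * g0 = 346.8 * 9.81
Step 2: Ve = 3402.11 m/s

3402.11


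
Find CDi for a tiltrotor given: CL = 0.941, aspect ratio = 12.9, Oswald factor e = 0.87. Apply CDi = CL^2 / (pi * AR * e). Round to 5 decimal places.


Step 1: CL^2 = 0.941^2 = 0.885481
Step 2: pi * AR * e = 3.14159 * 12.9 * 0.87 = 35.258094
Step 3: CDi = 0.885481 / 35.258094 = 0.02511

0.02511


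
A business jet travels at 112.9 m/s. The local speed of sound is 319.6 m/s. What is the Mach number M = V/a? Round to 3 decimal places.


Step 1: M = V / a = 112.9 / 319.6
Step 2: M = 0.353

0.353


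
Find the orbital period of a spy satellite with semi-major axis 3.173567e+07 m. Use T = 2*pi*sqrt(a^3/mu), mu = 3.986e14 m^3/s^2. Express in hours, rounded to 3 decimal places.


Step 1: a^3 / mu = 3.196267e+22 / 3.986e14 = 8.018732e+07
Step 2: sqrt(8.018732e+07) = 8954.7375 s
Step 3: T = 2*pi * 8954.7375 = 56264.28 s
Step 4: T in hours = 56264.28 / 3600 = 15.629 hours

15.629


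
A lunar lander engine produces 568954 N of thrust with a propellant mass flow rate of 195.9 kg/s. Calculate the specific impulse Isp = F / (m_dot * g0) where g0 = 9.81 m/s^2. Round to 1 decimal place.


Step 1: m_dot * g0 = 195.9 * 9.81 = 1921.78
Step 2: Isp = 568954 / 1921.78 = 296.1 s

296.1


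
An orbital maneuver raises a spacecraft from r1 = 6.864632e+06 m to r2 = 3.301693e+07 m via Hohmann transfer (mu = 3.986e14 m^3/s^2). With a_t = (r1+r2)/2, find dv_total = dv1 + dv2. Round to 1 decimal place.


Step 1: Transfer semi-major axis a_t = (6.864632e+06 + 3.301693e+07) / 2 = 1.994078e+07 m
Step 2: v1 (circular at r1) = sqrt(mu/r1) = 7620.09 m/s
Step 3: v_t1 = sqrt(mu*(2/r1 - 1/a_t)) = 9805.22 m/s
Step 4: dv1 = |9805.22 - 7620.09| = 2185.13 m/s
Step 5: v2 (circular at r2) = 3474.56 m/s, v_t2 = 2038.63 m/s
Step 6: dv2 = |3474.56 - 2038.63| = 1435.94 m/s
Step 7: Total delta-v = 2185.13 + 1435.94 = 3621.1 m/s

3621.1


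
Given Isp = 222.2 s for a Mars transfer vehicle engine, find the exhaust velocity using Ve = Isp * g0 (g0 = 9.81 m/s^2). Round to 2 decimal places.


Step 1: Ve = Isp * g0 = 222.2 * 9.81
Step 2: Ve = 2179.78 m/s

2179.78


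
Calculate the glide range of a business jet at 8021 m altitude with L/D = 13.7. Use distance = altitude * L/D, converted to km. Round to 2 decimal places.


Step 1: Glide distance = altitude * L/D = 8021 * 13.7 = 109887.7 m
Step 2: Convert to km: 109887.7 / 1000 = 109.89 km

109.89


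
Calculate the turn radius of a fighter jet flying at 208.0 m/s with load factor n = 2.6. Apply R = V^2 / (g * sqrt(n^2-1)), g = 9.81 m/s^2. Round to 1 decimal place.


Step 1: V^2 = 208.0^2 = 43264.0
Step 2: n^2 - 1 = 2.6^2 - 1 = 5.76
Step 3: sqrt(5.76) = 2.4
Step 4: R = 43264.0 / (9.81 * 2.4) = 1837.6 m

1837.6


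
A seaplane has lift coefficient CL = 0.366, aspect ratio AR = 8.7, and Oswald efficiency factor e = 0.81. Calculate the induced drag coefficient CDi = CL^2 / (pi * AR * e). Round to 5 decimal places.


Step 1: CL^2 = 0.366^2 = 0.133956
Step 2: pi * AR * e = 3.14159 * 8.7 * 0.81 = 22.138803
Step 3: CDi = 0.133956 / 22.138803 = 0.00605

0.00605


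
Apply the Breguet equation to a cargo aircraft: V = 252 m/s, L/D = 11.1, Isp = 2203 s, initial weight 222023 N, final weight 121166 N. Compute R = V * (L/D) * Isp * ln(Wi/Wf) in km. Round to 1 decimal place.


Step 1: Coefficient = V * (L/D) * Isp = 252 * 11.1 * 2203 = 6162231.6 m
Step 2: Wi/Wf = 222023 / 121166 = 1.832387
Step 3: ln(1.832387) = 0.605619
Step 4: R = 6162231.6 * 0.605619 = 3731967.5 m = 3732.0 km

3732.0


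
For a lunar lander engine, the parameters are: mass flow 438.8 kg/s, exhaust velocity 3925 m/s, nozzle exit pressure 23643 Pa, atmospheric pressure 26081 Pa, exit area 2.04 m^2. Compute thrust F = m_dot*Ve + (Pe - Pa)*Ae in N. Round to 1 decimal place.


Step 1: Momentum thrust = m_dot * Ve = 438.8 * 3925 = 1722290.0 N
Step 2: Pressure thrust = (Pe - Pa) * Ae = (23643 - 26081) * 2.04 = -4973.52 N
Step 3: Total thrust F = 1722290.0 + -4973.52 = 1717316.5 N

1717316.5


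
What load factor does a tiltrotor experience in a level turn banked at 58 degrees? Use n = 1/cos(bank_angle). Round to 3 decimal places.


Step 1: Convert 58 degrees to radians = 1.012291
Step 2: cos(58 deg) = 0.529919
Step 3: n = 1 / 0.529919 = 1.887

1.887


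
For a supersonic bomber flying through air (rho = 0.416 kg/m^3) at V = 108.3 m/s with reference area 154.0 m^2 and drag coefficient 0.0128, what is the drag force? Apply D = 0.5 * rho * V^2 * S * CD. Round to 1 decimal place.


Step 1: Dynamic pressure q = 0.5 * 0.416 * 108.3^2 = 2439.6091 Pa
Step 2: Drag D = q * S * CD = 2439.6091 * 154.0 * 0.0128
Step 3: D = 4809.0 N

4809.0


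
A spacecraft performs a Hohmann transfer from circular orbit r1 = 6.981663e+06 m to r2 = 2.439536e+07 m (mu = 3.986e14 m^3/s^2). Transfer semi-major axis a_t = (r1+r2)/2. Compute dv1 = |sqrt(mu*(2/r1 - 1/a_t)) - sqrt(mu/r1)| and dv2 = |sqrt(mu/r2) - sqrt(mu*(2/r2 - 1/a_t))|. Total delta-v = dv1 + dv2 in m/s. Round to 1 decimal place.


Step 1: Transfer semi-major axis a_t = (6.981663e+06 + 2.439536e+07) / 2 = 1.568851e+07 m
Step 2: v1 (circular at r1) = sqrt(mu/r1) = 7555.95 m/s
Step 3: v_t1 = sqrt(mu*(2/r1 - 1/a_t)) = 9422.19 m/s
Step 4: dv1 = |9422.19 - 7555.95| = 1866.24 m/s
Step 5: v2 (circular at r2) = 4042.17 m/s, v_t2 = 2696.52 m/s
Step 6: dv2 = |4042.17 - 2696.52| = 1345.65 m/s
Step 7: Total delta-v = 1866.24 + 1345.65 = 3211.9 m/s

3211.9


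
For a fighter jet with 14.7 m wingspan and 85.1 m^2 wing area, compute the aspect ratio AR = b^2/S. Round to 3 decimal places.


Step 1: b^2 = 14.7^2 = 216.09
Step 2: AR = 216.09 / 85.1 = 2.539

2.539


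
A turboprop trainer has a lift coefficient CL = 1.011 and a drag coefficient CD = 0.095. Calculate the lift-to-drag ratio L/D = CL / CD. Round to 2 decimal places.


Step 1: L/D = CL / CD = 1.011 / 0.095
Step 2: L/D = 10.64

10.64


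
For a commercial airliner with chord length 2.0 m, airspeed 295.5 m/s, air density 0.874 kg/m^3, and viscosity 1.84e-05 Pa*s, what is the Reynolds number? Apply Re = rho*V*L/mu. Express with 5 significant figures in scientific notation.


Step 1: Numerator = rho * V * L = 0.874 * 295.5 * 2.0 = 516.534
Step 2: Re = 516.534 / 1.84e-05
Step 3: Re = 2.8072e+07

2.8072e+07


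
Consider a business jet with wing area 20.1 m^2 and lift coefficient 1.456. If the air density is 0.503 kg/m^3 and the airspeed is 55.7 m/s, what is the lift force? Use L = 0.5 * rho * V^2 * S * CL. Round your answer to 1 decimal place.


Step 1: Calculate dynamic pressure q = 0.5 * 0.503 * 55.7^2 = 0.5 * 0.503 * 3102.49 = 780.2762 Pa
Step 2: Multiply by wing area and lift coefficient: L = 780.2762 * 20.1 * 1.456
Step 3: L = 15683.5523 * 1.456 = 22835.3 N

22835.3


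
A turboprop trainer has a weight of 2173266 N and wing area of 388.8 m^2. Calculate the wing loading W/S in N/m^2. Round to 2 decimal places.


Step 1: Wing loading = W / S = 2173266 / 388.8
Step 2: Wing loading = 5589.68 N/m^2

5589.68


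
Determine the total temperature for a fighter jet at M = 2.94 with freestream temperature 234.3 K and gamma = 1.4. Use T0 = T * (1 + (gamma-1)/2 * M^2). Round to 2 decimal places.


Step 1: (gamma-1)/2 = 0.2
Step 2: M^2 = 8.6436
Step 3: 1 + 0.2 * 8.6436 = 2.72872
Step 4: T0 = 234.3 * 2.72872 = 639.34 K

639.34


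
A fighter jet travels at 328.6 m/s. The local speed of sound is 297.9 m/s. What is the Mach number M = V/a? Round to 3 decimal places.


Step 1: M = V / a = 328.6 / 297.9
Step 2: M = 1.103

1.103


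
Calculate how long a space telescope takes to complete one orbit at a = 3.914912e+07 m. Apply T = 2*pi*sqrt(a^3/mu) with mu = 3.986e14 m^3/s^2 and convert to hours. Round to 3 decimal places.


Step 1: a^3 / mu = 6.000204e+22 / 3.986e14 = 1.505320e+08
Step 2: sqrt(1.505320e+08) = 12269.1467 s
Step 3: T = 2*pi * 12269.1467 = 77089.32 s
Step 4: T in hours = 77089.32 / 3600 = 21.414 hours

21.414


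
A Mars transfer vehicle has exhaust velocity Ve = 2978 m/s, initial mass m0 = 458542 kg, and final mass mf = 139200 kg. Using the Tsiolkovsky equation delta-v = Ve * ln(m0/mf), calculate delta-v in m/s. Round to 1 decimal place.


Step 1: Mass ratio m0/mf = 458542 / 139200 = 3.294124
Step 2: ln(3.294124) = 1.19214
Step 3: delta-v = 2978 * 1.19214 = 3550.2 m/s

3550.2


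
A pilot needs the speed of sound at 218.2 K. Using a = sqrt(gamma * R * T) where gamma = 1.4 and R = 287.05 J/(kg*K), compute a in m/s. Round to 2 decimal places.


Step 1: gamma * R * T = 1.4 * 287.05 * 218.2 = 87688.034
Step 2: a = sqrt(87688.034) = 296.12 m/s

296.12


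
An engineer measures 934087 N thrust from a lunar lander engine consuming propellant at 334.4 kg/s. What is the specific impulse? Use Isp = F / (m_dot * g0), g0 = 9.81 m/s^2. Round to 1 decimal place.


Step 1: m_dot * g0 = 334.4 * 9.81 = 3280.46
Step 2: Isp = 934087 / 3280.46 = 284.7 s

284.7


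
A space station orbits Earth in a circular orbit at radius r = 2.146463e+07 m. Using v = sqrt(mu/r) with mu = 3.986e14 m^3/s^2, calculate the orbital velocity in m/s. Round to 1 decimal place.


Step 1: mu / r = 3.986e14 / 2.146463e+07 = 18570084.8326
Step 2: v = sqrt(18570084.8326) = 4309.3 m/s

4309.3


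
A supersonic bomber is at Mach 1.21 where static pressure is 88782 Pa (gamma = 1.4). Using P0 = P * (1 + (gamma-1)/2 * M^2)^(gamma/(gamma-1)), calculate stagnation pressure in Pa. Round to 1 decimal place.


Step 1: (gamma-1)/2 * M^2 = 0.2 * 1.4641 = 0.29282
Step 2: 1 + 0.29282 = 1.29282
Step 3: Exponent gamma/(gamma-1) = 3.5
Step 4: P0 = 88782 * 1.29282^3.5 = 218126.4 Pa

218126.4


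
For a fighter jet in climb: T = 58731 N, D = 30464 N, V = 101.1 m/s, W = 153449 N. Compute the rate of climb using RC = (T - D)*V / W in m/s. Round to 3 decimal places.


Step 1: Excess thrust = T - D = 58731 - 30464 = 28267 N
Step 2: Excess power = 28267 * 101.1 = 2857793.7 W
Step 3: RC = 2857793.7 / 153449 = 18.624 m/s

18.624


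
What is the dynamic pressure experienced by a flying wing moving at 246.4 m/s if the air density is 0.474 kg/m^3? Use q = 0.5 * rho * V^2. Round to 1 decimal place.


Step 1: V^2 = 246.4^2 = 60712.96
Step 2: q = 0.5 * 0.474 * 60712.96
Step 3: q = 14389.0 Pa

14389.0


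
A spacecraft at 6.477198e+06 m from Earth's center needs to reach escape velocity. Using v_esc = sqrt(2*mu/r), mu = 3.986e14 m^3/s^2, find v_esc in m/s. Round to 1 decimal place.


Step 1: 2*mu/r = 2 * 3.986e14 / 6.477198e+06 = 123077911.1585
Step 2: v_esc = sqrt(123077911.1585) = 11094.0 m/s

11094.0


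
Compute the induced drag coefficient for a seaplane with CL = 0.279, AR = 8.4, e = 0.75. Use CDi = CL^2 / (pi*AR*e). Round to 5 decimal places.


Step 1: CL^2 = 0.279^2 = 0.077841
Step 2: pi * AR * e = 3.14159 * 8.4 * 0.75 = 19.792034
Step 3: CDi = 0.077841 / 19.792034 = 0.00393

0.00393


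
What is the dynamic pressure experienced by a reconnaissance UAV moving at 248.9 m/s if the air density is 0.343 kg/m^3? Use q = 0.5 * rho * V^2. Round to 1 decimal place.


Step 1: V^2 = 248.9^2 = 61951.21
Step 2: q = 0.5 * 0.343 * 61951.21
Step 3: q = 10624.6 Pa

10624.6


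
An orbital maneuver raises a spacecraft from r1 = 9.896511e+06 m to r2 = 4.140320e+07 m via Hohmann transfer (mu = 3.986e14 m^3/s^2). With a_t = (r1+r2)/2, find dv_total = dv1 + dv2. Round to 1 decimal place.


Step 1: Transfer semi-major axis a_t = (9.896511e+06 + 4.140320e+07) / 2 = 2.564986e+07 m
Step 2: v1 (circular at r1) = sqrt(mu/r1) = 6346.4 m/s
Step 3: v_t1 = sqrt(mu*(2/r1 - 1/a_t)) = 8063.1 m/s
Step 4: dv1 = |8063.1 - 6346.4| = 1716.7 m/s
Step 5: v2 (circular at r2) = 3102.79 m/s, v_t2 = 1927.3 m/s
Step 6: dv2 = |3102.79 - 1927.3| = 1175.48 m/s
Step 7: Total delta-v = 1716.7 + 1175.48 = 2892.2 m/s

2892.2


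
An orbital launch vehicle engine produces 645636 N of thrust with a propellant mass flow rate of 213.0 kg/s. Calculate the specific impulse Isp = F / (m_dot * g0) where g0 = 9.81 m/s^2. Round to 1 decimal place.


Step 1: m_dot * g0 = 213.0 * 9.81 = 2089.53
Step 2: Isp = 645636 / 2089.53 = 309.0 s

309.0


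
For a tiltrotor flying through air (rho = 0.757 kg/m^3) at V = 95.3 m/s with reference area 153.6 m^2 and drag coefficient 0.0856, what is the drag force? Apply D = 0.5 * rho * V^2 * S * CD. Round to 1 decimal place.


Step 1: Dynamic pressure q = 0.5 * 0.757 * 95.3^2 = 3437.5711 Pa
Step 2: Drag D = q * S * CD = 3437.5711 * 153.6 * 0.0856
Step 3: D = 45197.7 N

45197.7


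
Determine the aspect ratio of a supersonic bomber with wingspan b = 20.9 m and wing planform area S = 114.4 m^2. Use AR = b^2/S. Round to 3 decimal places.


Step 1: b^2 = 20.9^2 = 436.81
Step 2: AR = 436.81 / 114.4 = 3.818

3.818


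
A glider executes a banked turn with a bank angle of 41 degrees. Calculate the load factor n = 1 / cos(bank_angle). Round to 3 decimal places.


Step 1: Convert 41 degrees to radians = 0.715585
Step 2: cos(41 deg) = 0.75471
Step 3: n = 1 / 0.75471 = 1.325

1.325


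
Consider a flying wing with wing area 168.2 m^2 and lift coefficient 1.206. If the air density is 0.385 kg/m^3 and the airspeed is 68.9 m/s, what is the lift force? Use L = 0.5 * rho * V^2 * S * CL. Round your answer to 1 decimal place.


Step 1: Calculate dynamic pressure q = 0.5 * 0.385 * 68.9^2 = 0.5 * 0.385 * 4747.21 = 913.8379 Pa
Step 2: Multiply by wing area and lift coefficient: L = 913.8379 * 168.2 * 1.206
Step 3: L = 153707.539 * 1.206 = 185371.3 N

185371.3
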